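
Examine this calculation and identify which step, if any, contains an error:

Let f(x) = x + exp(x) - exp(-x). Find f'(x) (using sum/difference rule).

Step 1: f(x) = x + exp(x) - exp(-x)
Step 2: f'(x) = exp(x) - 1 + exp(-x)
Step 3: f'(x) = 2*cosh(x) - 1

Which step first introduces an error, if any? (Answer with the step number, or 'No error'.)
Step 2

Step 2 is incorrect due to a sign flip.
The step shows: exp(x) - 1 + exp(-x)
The correct value should be: exp(x) + 1 + exp(-x)

Explanation: The sign of one term was flipped: the term 1 was incorrectly written as -1
The later steps are derived from this incorrect expression, so the error originates in Step 2.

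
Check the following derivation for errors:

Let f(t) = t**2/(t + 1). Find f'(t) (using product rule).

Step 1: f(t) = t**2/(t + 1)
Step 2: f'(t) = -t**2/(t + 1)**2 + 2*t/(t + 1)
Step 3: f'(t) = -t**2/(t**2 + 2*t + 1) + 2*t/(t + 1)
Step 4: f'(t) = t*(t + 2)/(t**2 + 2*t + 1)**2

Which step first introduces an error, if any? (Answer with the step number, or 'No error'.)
Step 4

Step 4 is incorrect due to a wrong exponent.
The step shows: t*(t + 2)/(t**2 + 2*t + 1)**2
The correct value should be: t*(t + 2)/(t**2 + 2*t + 1)

Explanation: The exponent -1 on t**2 + 2*t + 1 was incorrectly written as -2: the term t*(t + 2)/(t**2 + 2*t + 1) was incorrectly written as t*(t + 2)/(t**2 + 2*t + 1)**2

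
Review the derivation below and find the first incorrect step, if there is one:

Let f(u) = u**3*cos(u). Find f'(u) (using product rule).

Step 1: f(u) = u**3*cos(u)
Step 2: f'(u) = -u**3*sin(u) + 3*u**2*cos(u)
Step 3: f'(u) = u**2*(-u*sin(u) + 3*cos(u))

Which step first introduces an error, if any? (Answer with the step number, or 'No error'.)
No error

All steps in this derivation are correct.
The final answer f'(u) = u**2*(-u*sin(u) + 3*cos(u)) is valid.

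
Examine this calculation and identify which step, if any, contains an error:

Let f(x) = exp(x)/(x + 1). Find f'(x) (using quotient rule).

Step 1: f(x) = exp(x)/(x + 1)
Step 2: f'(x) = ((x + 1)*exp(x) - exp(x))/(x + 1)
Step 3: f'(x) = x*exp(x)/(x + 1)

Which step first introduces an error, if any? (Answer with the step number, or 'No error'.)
Step 2

Step 2 is incorrect due to a wrong exponent.
The step shows: ((x + 1)*exp(x) - exp(x))/(x + 1)
The correct value should be: ((x + 1)*exp(x) - exp(x))/(x + 1)**2

Explanation: The exponent -2 on x + 1 was incorrectly written as -1: the term ((x + 1)*exp(x) - exp(x))/(x + 1)**2 was incorrectly written as ((x + 1)*exp(x) - exp(x))/(x + 1)
The later steps are derived from this incorrect expression, so the error originates in Step 2.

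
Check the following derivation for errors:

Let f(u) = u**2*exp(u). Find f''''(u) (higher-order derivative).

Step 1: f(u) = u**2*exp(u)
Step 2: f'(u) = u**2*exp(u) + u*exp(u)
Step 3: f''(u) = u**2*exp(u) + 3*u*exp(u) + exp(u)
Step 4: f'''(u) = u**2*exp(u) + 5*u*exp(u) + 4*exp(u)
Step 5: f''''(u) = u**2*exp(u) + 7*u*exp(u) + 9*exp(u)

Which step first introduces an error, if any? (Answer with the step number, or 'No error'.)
Step 2

Step 2 is incorrect due to a wrong coefficient.
The step shows: u**2*exp(u) + u*exp(u)
The correct value should be: u**2*exp(u) + 2*u*exp(u)

Explanation: The coefficient 2 was incorrectly written as 1: the term 2*u*exp(u) was incorrectly written as u*exp(u)
The later steps are derived from this incorrect expression, so the error originates in Step 2.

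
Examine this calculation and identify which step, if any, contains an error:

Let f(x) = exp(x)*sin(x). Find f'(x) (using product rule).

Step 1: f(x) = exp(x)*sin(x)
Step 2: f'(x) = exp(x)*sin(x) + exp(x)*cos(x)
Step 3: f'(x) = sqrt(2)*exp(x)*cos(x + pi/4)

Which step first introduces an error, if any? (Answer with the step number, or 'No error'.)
Step 3

Step 3 is incorrect due to a wrong trig function.
The step shows: sqrt(2)*exp(x)*cos(x + pi/4)
The correct value should be: sqrt(2)*exp(x)*sin(x + pi/4)

Explanation: sin(x + pi/4) was incorrectly written as cos(x + pi/4): the term sqrt(2)*exp(x)*sin(x + pi/4) was incorrectly written as sqrt(2)*exp(x)*cos(x + pi/4)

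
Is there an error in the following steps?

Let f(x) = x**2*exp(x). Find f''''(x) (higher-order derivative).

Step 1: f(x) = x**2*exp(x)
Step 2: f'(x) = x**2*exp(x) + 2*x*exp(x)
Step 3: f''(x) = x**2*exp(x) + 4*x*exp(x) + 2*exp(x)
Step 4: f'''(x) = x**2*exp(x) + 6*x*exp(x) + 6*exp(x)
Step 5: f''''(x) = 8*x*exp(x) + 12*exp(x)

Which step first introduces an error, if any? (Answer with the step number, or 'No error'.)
Step 5

Step 5 is incorrect due to a dropped term.
The step shows: 8*x*exp(x) + 12*exp(x)
The correct value should be: x**2*exp(x) + 8*x*exp(x) + 12*exp(x)

Explanation: A term was dropped: the term x**2*exp(x) was incorrectly omitted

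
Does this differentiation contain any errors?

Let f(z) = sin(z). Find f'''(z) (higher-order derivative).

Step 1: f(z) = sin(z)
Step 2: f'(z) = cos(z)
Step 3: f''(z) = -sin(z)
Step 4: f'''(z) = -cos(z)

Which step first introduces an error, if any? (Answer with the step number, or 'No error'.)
No error

All steps in this derivation are correct.
The final answer f'''(z) = -cos(z) is valid.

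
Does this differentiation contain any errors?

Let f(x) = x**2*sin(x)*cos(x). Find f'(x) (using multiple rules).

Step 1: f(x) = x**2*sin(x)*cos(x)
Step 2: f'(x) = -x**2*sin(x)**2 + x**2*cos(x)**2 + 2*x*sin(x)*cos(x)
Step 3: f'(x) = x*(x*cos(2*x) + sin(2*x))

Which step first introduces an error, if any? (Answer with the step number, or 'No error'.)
No error

All steps in this derivation are correct.
The final answer f'(x) = x*(x*cos(2*x) + sin(2*x)) is valid.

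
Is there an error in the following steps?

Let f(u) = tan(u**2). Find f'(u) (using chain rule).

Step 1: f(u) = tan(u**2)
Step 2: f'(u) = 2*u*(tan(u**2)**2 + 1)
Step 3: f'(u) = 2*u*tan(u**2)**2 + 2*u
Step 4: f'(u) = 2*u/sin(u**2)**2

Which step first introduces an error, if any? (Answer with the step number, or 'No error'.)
Step 4

Step 4 is incorrect due to a wrong trig function.
The step shows: 2*u/sin(u**2)**2
The correct value should be: 2*u/cos(u**2)**2

Explanation: cos(u**2) was incorrectly written as sin(u**2): the term 2*u/cos(u**2)**2 was incorrectly written as 2*u/sin(u**2)**2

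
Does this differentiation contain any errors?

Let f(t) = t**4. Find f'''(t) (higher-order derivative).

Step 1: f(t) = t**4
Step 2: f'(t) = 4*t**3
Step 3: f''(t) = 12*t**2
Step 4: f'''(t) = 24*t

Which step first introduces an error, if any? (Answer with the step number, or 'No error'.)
No error

All steps in this derivation are correct.
The final answer f'''(t) = 24*t is valid.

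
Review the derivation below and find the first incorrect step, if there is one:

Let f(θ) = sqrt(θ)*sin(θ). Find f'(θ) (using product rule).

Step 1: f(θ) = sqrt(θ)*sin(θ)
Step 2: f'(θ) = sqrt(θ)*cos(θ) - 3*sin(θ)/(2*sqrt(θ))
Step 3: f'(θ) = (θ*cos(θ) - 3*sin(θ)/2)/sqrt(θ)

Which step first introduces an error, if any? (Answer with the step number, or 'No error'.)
Step 2

Step 2 is incorrect due to a wrong coefficient.
The step shows: sqrt(θ)*cos(θ) - 3*sin(θ)/(2*sqrt(θ))
The correct value should be: sqrt(θ)*cos(θ) + sin(θ)/(2*sqrt(θ))

Explanation: The coefficient 1/2 was incorrectly written as -3/2: the term sin(θ)/(2*sqrt(θ)) was incorrectly written as -3*sin(θ)/(2*sqrt(θ))
The later steps are derived from this incorrect expression, so the error originates in Step 2.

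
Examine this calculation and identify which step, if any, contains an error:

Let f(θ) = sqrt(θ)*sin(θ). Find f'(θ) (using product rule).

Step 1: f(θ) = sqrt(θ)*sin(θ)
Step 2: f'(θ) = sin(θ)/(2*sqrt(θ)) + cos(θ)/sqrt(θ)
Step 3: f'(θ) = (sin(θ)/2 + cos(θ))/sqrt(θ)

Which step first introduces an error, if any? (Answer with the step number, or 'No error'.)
Step 2

Step 2 is incorrect due to a wrong exponent.
The step shows: sin(θ)/(2*sqrt(θ)) + cos(θ)/sqrt(θ)
The correct value should be: sqrt(θ)*cos(θ) + sin(θ)/(2*sqrt(θ))

Explanation: The exponent 1/2 on θ was incorrectly written as -1/2: the term sqrt(θ)*cos(θ) was incorrectly written as cos(θ)/sqrt(θ)
The later steps are derived from this incorrect expression, so the error originates in Step 2.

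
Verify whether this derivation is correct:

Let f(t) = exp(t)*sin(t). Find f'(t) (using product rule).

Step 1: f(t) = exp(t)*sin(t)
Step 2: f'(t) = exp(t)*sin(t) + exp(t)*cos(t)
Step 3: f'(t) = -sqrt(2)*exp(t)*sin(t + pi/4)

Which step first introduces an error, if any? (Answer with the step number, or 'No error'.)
Step 3

Step 3 is incorrect due to a sign flip.
The step shows: -sqrt(2)*exp(t)*sin(t + pi/4)
The correct value should be: sqrt(2)*exp(t)*sin(t + pi/4)

Explanation: The sign of the whole expression was flipped: the term sqrt(2)*exp(t)*sin(t + pi/4) was incorrectly written as -sqrt(2)*exp(t)*sin(t + pi/4)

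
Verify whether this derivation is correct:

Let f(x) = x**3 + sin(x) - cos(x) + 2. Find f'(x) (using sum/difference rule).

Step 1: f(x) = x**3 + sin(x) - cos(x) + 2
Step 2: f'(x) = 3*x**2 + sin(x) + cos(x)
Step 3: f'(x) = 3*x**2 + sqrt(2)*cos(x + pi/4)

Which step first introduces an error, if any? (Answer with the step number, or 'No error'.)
Step 3

Step 3 is incorrect due to a wrong trig function.
The step shows: 3*x**2 + sqrt(2)*cos(x + pi/4)
The correct value should be: 3*x**2 + sqrt(2)*sin(x + pi/4)

Explanation: sin(x + pi/4) was incorrectly written as cos(x + pi/4): the term sqrt(2)*sin(x + pi/4) was incorrectly written as sqrt(2)*cos(x + pi/4)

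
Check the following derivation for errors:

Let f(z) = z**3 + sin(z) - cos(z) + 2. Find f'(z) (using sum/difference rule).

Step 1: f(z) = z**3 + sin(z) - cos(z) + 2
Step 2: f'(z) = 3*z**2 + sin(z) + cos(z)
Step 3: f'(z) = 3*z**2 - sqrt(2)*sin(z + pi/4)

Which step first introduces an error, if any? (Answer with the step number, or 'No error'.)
Step 3

Step 3 is incorrect due to a sign flip.
The step shows: 3*z**2 - sqrt(2)*sin(z + pi/4)
The correct value should be: 3*z**2 + sqrt(2)*sin(z + pi/4)

Explanation: The sign of one term was flipped: the term sqrt(2)*sin(z + pi/4) was incorrectly written as -sqrt(2)*sin(z + pi/4)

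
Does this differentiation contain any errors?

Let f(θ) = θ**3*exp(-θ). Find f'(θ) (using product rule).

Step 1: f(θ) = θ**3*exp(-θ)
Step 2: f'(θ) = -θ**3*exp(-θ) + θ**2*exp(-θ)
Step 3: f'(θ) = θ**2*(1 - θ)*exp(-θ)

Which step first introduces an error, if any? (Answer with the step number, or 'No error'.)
Step 2

Step 2 is incorrect due to a wrong coefficient.
The step shows: -θ**3*exp(-θ) + θ**2*exp(-θ)
The correct value should be: -θ**3*exp(-θ) + 3*θ**2*exp(-θ)

Explanation: The coefficient 3 was incorrectly written as 1: the term 3*θ**2*exp(-θ) was incorrectly written as θ**2*exp(-θ)
The later steps are derived from this incorrect expression, so the error originates in Step 2.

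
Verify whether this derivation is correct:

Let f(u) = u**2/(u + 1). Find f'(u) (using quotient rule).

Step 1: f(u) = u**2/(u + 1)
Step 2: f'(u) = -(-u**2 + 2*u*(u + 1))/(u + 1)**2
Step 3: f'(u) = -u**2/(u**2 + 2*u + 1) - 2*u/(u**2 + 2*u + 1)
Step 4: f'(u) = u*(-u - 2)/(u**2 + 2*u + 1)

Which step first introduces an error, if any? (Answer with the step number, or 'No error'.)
Step 2

Step 2 is incorrect due to a sign flip.
The step shows: -(-u**2 + 2*u*(u + 1))/(u + 1)**2
The correct value should be: (-u**2 + 2*u*(u + 1))/(u + 1)**2

Explanation: The sign of the whole expression was flipped: the term (-u**2 + 2*u*(u + 1))/(u + 1)**2 was incorrectly written as -(-u**2 + 2*u*(u + 1))/(u + 1)**2
The later steps are derived from this incorrect expression, so the error originates in Step 2.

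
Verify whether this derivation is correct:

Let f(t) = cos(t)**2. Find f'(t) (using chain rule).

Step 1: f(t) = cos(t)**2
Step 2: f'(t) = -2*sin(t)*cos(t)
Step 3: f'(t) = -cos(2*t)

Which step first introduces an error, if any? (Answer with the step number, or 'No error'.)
Step 3

Step 3 is incorrect due to a wrong trig function.
The step shows: -cos(2*t)
The correct value should be: -sin(2*t)

Explanation: sin(2*t) was incorrectly written as cos(2*t): the term -sin(2*t) was incorrectly written as -cos(2*t)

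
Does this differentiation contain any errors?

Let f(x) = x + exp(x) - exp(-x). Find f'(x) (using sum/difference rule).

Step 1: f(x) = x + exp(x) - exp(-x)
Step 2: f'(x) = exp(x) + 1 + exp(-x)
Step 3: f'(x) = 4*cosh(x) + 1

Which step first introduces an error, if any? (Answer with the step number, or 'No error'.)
Step 3

Step 3 is incorrect due to a wrong coefficient.
The step shows: 4*cosh(x) + 1
The correct value should be: 2*cosh(x) + 1

Explanation: The coefficient 2 was incorrectly written as 4: the term 2*cosh(x) was incorrectly written as 4*cosh(x)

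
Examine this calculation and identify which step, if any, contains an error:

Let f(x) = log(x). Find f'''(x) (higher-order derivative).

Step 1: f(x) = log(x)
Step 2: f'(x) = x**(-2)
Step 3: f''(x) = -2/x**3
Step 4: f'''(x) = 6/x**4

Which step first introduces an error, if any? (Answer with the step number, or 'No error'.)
Step 2

Step 2 is incorrect due to a wrong exponent.
The step shows: x**(-2)
The correct value should be: 1/x

Explanation: The exponent -1 on x was incorrectly written as -2: the term 1/x was incorrectly written as x**(-2)
The later steps are derived from this incorrect expression, so the error originates in Step 2.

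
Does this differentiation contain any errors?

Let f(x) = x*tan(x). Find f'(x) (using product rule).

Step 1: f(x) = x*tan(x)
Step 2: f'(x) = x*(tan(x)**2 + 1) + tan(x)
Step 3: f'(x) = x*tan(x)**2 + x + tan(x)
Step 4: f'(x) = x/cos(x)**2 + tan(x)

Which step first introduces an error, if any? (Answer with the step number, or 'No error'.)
No error

All steps in this derivation are correct.
The final answer f'(x) = x/cos(x)**2 + tan(x) is valid.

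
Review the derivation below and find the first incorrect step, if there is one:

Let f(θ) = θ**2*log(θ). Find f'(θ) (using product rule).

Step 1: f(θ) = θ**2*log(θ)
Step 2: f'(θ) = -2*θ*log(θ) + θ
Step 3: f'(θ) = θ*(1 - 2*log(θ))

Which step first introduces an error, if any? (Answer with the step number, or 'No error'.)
Step 2

Step 2 is incorrect due to a sign flip.
The step shows: -2*θ*log(θ) + θ
The correct value should be: 2*θ*log(θ) + θ

Explanation: The sign of one term was flipped: the term 2*θ*log(θ) was incorrectly written as -2*θ*log(θ)
The later steps are derived from this incorrect expression, so the error originates in Step 2.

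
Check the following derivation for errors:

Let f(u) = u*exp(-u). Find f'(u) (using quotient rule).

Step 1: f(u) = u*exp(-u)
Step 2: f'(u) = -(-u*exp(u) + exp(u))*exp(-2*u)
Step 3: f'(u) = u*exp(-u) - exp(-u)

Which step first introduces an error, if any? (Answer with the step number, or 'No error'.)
Step 2

Step 2 is incorrect due to a sign flip.
The step shows: -(-u*exp(u) + exp(u))*exp(-2*u)
The correct value should be: (-u*exp(u) + exp(u))*exp(-2*u)

Explanation: The sign of the whole expression was flipped: the term (-u*exp(u) + exp(u))*exp(-2*u) was incorrectly written as -(-u*exp(u) + exp(u))*exp(-2*u)
The later steps are derived from this incorrect expression, so the error originates in Step 2.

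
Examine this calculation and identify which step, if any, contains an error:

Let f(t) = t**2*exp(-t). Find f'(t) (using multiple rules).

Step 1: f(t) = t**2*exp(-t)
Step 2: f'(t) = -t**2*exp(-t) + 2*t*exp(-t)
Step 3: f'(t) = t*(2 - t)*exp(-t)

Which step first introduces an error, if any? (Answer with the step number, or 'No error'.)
No error

All steps in this derivation are correct.
The final answer f'(t) = t*(2 - t)*exp(-t) is valid.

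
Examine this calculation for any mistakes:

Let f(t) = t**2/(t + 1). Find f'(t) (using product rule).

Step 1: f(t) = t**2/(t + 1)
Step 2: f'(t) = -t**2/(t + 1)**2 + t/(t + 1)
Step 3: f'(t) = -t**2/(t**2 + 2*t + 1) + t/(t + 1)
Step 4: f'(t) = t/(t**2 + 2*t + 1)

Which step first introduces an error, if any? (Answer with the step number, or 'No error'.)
Step 2

Step 2 is incorrect due to a wrong coefficient.
The step shows: -t**2/(t + 1)**2 + t/(t + 1)
The correct value should be: -t**2/(t + 1)**2 + 2*t/(t + 1)

Explanation: The coefficient 2 was incorrectly written as 1: the term 2*t/(t + 1) was incorrectly written as t/(t + 1)
The later steps are derived from this incorrect expression, so the error originates in Step 2.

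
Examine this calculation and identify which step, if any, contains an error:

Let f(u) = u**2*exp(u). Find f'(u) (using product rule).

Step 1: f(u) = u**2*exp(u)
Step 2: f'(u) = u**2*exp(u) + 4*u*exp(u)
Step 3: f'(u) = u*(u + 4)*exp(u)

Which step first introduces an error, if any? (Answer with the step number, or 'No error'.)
Step 2

Step 2 is incorrect due to a wrong coefficient.
The step shows: u**2*exp(u) + 4*u*exp(u)
The correct value should be: u**2*exp(u) + 2*u*exp(u)

Explanation: The coefficient 2 was incorrectly written as 4: the term 2*u*exp(u) was incorrectly written as 4*u*exp(u)
The later steps are derived from this incorrect expression, so the error originates in Step 2.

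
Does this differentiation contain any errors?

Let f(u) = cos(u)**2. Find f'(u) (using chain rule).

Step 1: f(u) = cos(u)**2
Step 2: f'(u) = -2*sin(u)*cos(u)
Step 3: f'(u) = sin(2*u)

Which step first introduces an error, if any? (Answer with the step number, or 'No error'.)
Step 3

Step 3 is incorrect due to a sign flip.
The step shows: sin(2*u)
The correct value should be: -sin(2*u)

Explanation: The sign of the whole expression was flipped: the term -sin(2*u) was incorrectly written as sin(2*u)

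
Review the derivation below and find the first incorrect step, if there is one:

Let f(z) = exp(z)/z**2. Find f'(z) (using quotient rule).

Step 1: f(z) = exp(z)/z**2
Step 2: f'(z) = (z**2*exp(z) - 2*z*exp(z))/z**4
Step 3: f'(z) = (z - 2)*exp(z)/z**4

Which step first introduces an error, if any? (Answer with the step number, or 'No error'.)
Step 3

Step 3 is incorrect due to a wrong exponent.
The step shows: (z - 2)*exp(z)/z**4
The correct value should be: (z - 2)*exp(z)/z**3

Explanation: The exponent -3 on z was incorrectly written as -4: the term (z - 2)*exp(z)/z**3 was incorrectly written as (z - 2)*exp(z)/z**4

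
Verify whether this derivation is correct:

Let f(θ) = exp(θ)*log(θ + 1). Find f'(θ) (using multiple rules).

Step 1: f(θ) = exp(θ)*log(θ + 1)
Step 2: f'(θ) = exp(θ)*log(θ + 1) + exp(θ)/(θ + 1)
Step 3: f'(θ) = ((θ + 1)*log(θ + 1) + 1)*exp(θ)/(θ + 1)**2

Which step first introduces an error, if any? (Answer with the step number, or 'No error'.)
Step 3

Step 3 is incorrect due to a wrong exponent.
The step shows: ((θ + 1)*log(θ + 1) + 1)*exp(θ)/(θ + 1)**2
The correct value should be: ((θ + 1)*log(θ + 1) + 1)*exp(θ)/(θ + 1)

Explanation: The exponent -1 on θ + 1 was incorrectly written as -2: the term ((θ + 1)*log(θ + 1) + 1)*exp(θ)/(θ + 1) was incorrectly written as ((θ + 1)*log(θ + 1) + 1)*exp(θ)/(θ + 1)**2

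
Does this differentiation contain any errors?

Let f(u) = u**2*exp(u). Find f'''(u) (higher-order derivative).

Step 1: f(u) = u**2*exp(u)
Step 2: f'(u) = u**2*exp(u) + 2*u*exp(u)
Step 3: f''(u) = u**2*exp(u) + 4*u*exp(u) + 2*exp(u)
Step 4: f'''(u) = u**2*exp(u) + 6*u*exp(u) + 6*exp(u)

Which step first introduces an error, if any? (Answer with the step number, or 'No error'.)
No error

All steps in this derivation are correct.
The final answer f'''(u) = u**2*exp(u) + 6*u*exp(u) + 6*exp(u) is valid.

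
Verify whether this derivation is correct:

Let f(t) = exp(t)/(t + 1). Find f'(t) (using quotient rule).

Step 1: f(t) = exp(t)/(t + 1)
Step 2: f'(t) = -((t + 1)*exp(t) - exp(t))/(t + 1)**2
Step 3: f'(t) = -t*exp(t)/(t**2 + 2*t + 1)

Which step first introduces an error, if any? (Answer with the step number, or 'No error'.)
Step 2

Step 2 is incorrect due to a sign flip.
The step shows: -((t + 1)*exp(t) - exp(t))/(t + 1)**2
The correct value should be: ((t + 1)*exp(t) - exp(t))/(t + 1)**2

Explanation: The sign of the whole expression was flipped: the term ((t + 1)*exp(t) - exp(t))/(t + 1)**2 was incorrectly written as -((t + 1)*exp(t) - exp(t))/(t + 1)**2
The later steps are derived from this incorrect expression, so the error originates in Step 2.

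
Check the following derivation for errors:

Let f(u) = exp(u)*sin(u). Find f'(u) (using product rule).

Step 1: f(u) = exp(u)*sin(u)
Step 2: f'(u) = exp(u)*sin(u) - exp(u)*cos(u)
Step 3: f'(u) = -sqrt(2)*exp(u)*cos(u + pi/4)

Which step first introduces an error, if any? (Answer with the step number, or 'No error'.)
Step 2

Step 2 is incorrect due to a sign flip.
The step shows: exp(u)*sin(u) - exp(u)*cos(u)
The correct value should be: exp(u)*sin(u) + exp(u)*cos(u)

Explanation: The sign of one term was flipped: the term exp(u)*cos(u) was incorrectly written as -exp(u)*cos(u)
The later steps are derived from this incorrect expression, so the error originates in Step 2.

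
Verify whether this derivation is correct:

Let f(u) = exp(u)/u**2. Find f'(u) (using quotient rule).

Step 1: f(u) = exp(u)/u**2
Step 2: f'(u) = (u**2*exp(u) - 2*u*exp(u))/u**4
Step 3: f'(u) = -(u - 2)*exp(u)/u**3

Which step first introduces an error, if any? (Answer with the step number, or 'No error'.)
Step 3

Step 3 is incorrect due to a sign flip.
The step shows: -(u - 2)*exp(u)/u**3
The correct value should be: (u - 2)*exp(u)/u**3

Explanation: The sign of the whole expression was flipped: the term (u - 2)*exp(u)/u**3 was incorrectly written as -(u - 2)*exp(u)/u**3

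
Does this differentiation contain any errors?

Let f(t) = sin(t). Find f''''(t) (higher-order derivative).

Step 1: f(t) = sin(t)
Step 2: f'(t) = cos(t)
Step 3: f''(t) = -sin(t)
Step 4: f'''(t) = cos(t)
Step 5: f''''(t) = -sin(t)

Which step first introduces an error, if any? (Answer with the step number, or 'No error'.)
Step 4

Step 4 is incorrect due to a sign flip.
The step shows: cos(t)
The correct value should be: -cos(t)

Explanation: The sign of the whole expression was flipped: the term -cos(t) was incorrectly written as cos(t)
The later steps are derived from this incorrect expression, so the error originates in Step 4.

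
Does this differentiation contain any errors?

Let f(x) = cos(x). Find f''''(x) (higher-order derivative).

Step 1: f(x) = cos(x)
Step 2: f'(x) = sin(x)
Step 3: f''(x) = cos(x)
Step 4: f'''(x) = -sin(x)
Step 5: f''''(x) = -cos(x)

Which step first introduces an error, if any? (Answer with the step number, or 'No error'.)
Step 2

Step 2 is incorrect due to a sign flip.
The step shows: sin(x)
The correct value should be: -sin(x)

Explanation: The sign of the whole expression was flipped: the term -sin(x) was incorrectly written as sin(x)
The later steps are derived from this incorrect expression, so the error originates in Step 2.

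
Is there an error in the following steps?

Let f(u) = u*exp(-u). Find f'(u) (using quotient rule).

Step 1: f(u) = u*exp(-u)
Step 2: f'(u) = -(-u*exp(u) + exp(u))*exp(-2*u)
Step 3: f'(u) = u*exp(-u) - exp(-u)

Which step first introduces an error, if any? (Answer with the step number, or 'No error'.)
Step 2

Step 2 is incorrect due to a sign flip.
The step shows: -(-u*exp(u) + exp(u))*exp(-2*u)
The correct value should be: (-u*exp(u) + exp(u))*exp(-2*u)

Explanation: The sign of the whole expression was flipped: the term (-u*exp(u) + exp(u))*exp(-2*u) was incorrectly written as -(-u*exp(u) + exp(u))*exp(-2*u)
The later steps are derived from this incorrect expression, so the error originates in Step 2.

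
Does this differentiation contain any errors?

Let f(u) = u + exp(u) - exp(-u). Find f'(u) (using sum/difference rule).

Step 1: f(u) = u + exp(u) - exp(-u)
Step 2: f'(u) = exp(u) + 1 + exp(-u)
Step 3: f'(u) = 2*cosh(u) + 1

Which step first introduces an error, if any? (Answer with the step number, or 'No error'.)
No error

All steps in this derivation are correct.
The final answer f'(u) = 2*cosh(u) + 1 is valid.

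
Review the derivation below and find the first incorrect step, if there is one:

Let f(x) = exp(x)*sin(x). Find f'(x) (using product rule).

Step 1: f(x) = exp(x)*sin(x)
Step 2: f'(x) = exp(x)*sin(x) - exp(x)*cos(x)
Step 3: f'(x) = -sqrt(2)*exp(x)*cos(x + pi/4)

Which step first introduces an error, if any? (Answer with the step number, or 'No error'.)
Step 2

Step 2 is incorrect due to a sign flip.
The step shows: exp(x)*sin(x) - exp(x)*cos(x)
The correct value should be: exp(x)*sin(x) + exp(x)*cos(x)

Explanation: The sign of one term was flipped: the term exp(x)*cos(x) was incorrectly written as -exp(x)*cos(x)
The later steps are derived from this incorrect expression, so the error originates in Step 2.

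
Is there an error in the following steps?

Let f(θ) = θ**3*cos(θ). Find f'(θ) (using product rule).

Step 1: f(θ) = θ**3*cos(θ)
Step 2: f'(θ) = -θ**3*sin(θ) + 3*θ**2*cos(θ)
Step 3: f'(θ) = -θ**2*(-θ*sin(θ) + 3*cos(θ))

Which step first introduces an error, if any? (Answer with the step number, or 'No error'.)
Step 3

Step 3 is incorrect due to a sign flip.
The step shows: -θ**2*(-θ*sin(θ) + 3*cos(θ))
The correct value should be: θ**2*(-θ*sin(θ) + 3*cos(θ))

Explanation: The sign of the whole expression was flipped: the term θ**2*(-θ*sin(θ) + 3*cos(θ)) was incorrectly written as -θ**2*(-θ*sin(θ) + 3*cos(θ))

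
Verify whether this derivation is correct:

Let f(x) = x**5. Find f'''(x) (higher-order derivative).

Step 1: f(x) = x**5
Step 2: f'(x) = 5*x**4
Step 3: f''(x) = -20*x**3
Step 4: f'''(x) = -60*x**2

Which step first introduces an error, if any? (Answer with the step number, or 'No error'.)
Step 3

Step 3 is incorrect due to a sign flip.
The step shows: -20*x**3
The correct value should be: 20*x**3

Explanation: The sign of the whole expression was flipped: the term 20*x**3 was incorrectly written as -20*x**3
The later steps are derived from this incorrect expression, so the error originates in Step 3.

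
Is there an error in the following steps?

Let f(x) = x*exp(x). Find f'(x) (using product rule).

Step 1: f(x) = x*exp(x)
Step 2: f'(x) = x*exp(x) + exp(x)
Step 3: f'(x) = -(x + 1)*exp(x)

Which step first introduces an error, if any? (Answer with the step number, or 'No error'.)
Step 3

Step 3 is incorrect due to a sign flip.
The step shows: -(x + 1)*exp(x)
The correct value should be: (x + 1)*exp(x)

Explanation: The sign of the whole expression was flipped: the term (x + 1)*exp(x) was incorrectly written as -(x + 1)*exp(x)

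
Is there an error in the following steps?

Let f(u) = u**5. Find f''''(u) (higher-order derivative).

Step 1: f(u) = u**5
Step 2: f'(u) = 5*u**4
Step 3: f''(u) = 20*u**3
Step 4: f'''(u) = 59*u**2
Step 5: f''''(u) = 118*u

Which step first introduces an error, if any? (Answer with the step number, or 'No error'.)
Step 4

Step 4 is incorrect due to a wrong coefficient.
The step shows: 59*u**2
The correct value should be: 60*u**2

Explanation: The coefficient 60 was incorrectly written as 59: the term 60*u**2 was incorrectly written as 59*u**2
The later steps are derived from this incorrect expression, so the error originates in Step 4.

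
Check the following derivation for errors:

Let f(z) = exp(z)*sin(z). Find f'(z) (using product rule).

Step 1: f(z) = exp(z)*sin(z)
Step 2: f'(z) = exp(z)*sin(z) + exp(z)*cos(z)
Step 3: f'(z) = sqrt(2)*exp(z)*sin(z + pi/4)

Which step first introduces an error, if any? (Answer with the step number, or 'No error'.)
No error

All steps in this derivation are correct.
The final answer f'(z) = sqrt(2)*exp(z)*sin(z + pi/4) is valid.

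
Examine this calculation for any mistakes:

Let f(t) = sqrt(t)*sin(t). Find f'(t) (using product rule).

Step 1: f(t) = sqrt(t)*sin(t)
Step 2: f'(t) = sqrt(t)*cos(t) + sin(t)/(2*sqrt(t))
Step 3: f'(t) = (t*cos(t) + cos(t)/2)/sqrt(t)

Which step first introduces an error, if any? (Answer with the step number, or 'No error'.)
Step 3

Step 3 is incorrect due to a wrong trig function.
The step shows: (t*cos(t) + cos(t)/2)/sqrt(t)
The correct value should be: (t*cos(t) + sin(t)/2)/sqrt(t)

Explanation: sin(t) was incorrectly written as cos(t): the term (t*cos(t) + sin(t)/2)/sqrt(t) was incorrectly written as (t*cos(t) + cos(t)/2)/sqrt(t)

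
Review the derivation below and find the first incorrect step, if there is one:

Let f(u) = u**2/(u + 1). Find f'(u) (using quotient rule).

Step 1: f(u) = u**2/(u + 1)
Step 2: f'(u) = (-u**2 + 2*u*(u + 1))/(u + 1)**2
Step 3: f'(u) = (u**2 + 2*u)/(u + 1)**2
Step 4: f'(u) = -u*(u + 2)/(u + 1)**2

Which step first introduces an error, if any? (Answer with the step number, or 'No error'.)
Step 4

Step 4 is incorrect due to a sign flip.
The step shows: -u*(u + 2)/(u + 1)**2
The correct value should be: u*(u + 2)/(u + 1)**2

Explanation: The sign of the whole expression was flipped: the term u*(u + 2)/(u + 1)**2 was incorrectly written as -u*(u + 2)/(u + 1)**2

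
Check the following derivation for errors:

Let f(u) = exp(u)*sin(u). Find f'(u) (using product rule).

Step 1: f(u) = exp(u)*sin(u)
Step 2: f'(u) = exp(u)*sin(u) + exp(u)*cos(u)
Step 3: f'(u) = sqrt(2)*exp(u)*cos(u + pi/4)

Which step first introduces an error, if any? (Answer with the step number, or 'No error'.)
Step 3

Step 3 is incorrect due to a wrong trig function.
The step shows: sqrt(2)*exp(u)*cos(u + pi/4)
The correct value should be: sqrt(2)*exp(u)*sin(u + pi/4)

Explanation: sin(u + pi/4) was incorrectly written as cos(u + pi/4): the term sqrt(2)*exp(u)*sin(u + pi/4) was incorrectly written as sqrt(2)*exp(u)*cos(u + pi/4)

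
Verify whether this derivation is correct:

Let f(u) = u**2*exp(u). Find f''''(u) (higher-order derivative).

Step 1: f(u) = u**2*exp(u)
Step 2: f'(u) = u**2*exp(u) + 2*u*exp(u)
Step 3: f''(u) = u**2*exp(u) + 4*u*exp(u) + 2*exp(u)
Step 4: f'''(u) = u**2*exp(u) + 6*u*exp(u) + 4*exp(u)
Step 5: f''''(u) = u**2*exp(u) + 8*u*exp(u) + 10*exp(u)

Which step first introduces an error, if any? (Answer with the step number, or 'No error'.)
Step 4

Step 4 is incorrect due to a wrong coefficient.
The step shows: u**2*exp(u) + 6*u*exp(u) + 4*exp(u)
The correct value should be: u**2*exp(u) + 6*u*exp(u) + 6*exp(u)

Explanation: The coefficient 6 was incorrectly written as 4: the term 6*exp(u) was incorrectly written as 4*exp(u)
The later steps are derived from this incorrect expression, so the error originates in Step 4.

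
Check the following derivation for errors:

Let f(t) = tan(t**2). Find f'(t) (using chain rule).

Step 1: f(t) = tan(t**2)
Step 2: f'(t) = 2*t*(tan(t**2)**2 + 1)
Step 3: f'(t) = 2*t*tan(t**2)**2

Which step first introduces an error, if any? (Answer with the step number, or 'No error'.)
Step 3

Step 3 is incorrect due to a dropped term.
The step shows: 2*t*tan(t**2)**2
The correct value should be: 2*t*tan(t**2)**2 + 2*t

Explanation: A term was dropped: the term 2*t was incorrectly omitted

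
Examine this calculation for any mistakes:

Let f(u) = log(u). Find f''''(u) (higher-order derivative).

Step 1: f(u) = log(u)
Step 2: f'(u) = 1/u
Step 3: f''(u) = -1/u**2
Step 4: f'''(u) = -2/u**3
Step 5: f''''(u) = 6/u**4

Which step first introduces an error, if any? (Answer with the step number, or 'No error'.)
Step 4

Step 4 is incorrect due to a sign flip.
The step shows: -2/u**3
The correct value should be: 2/u**3

Explanation: The sign of the whole expression was flipped: the term 2/u**3 was incorrectly written as -2/u**3
The later steps are derived from this incorrect expression, so the error originates in Step 4.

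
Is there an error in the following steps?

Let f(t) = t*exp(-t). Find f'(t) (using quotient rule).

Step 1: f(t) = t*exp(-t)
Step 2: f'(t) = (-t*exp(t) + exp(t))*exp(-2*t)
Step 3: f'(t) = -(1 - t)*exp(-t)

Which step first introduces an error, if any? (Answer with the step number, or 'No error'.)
Step 3

Step 3 is incorrect due to a sign flip.
The step shows: -(1 - t)*exp(-t)
The correct value should be: (1 - t)*exp(-t)

Explanation: The sign of the whole expression was flipped: the term (1 - t)*exp(-t) was incorrectly written as -(1 - t)*exp(-t)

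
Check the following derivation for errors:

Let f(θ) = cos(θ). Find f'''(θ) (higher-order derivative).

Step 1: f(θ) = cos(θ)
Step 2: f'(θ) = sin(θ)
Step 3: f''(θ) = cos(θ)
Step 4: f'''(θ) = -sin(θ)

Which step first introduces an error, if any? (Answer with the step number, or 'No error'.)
Step 2

Step 2 is incorrect due to a sign flip.
The step shows: sin(θ)
The correct value should be: -sin(θ)

Explanation: The sign of the whole expression was flipped: the term -sin(θ) was incorrectly written as sin(θ)
The later steps are derived from this incorrect expression, so the error originates in Step 2.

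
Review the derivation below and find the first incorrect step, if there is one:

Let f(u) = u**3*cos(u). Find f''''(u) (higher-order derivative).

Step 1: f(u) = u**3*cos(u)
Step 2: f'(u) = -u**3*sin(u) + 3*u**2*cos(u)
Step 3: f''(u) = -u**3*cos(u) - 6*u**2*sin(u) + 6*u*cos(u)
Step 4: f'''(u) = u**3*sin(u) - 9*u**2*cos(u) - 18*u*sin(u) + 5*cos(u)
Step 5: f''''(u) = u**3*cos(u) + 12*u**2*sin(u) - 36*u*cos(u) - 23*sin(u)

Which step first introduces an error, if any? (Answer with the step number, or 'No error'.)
Step 4

Step 4 is incorrect due to a wrong coefficient.
The step shows: u**3*sin(u) - 9*u**2*cos(u) - 18*u*sin(u) + 5*cos(u)
The correct value should be: u**3*sin(u) - 9*u**2*cos(u) - 18*u*sin(u) + 6*cos(u)

Explanation: The coefficient 6 was incorrectly written as 5: the term 6*cos(u) was incorrectly written as 5*cos(u)
The later steps are derived from this incorrect expression, so the error originates in Step 4.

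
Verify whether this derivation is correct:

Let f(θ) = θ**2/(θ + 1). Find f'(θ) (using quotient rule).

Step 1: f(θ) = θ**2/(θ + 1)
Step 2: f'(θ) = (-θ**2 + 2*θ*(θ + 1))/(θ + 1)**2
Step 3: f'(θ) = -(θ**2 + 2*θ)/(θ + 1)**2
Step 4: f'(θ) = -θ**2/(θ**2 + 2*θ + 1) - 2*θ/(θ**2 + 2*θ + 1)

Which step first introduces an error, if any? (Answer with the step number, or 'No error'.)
Step 3

Step 3 is incorrect due to a sign flip.
The step shows: -(θ**2 + 2*θ)/(θ + 1)**2
The correct value should be: (θ**2 + 2*θ)/(θ + 1)**2

Explanation: The sign of the whole expression was flipped: the term (θ**2 + 2*θ)/(θ + 1)**2 was incorrectly written as -(θ**2 + 2*θ)/(θ + 1)**2
The later steps are derived from this incorrect expression, so the error originates in Step 3.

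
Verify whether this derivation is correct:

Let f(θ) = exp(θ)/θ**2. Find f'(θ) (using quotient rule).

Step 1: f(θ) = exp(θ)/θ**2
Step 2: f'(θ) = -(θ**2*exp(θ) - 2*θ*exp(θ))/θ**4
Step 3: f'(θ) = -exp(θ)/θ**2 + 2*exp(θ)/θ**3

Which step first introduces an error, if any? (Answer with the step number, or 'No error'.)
Step 2

Step 2 is incorrect due to a sign flip.
The step shows: -(θ**2*exp(θ) - 2*θ*exp(θ))/θ**4
The correct value should be: (θ**2*exp(θ) - 2*θ*exp(θ))/θ**4

Explanation: The sign of the whole expression was flipped: the term (θ**2*exp(θ) - 2*θ*exp(θ))/θ**4 was incorrectly written as -(θ**2*exp(θ) - 2*θ*exp(θ))/θ**4
The later steps are derived from this incorrect expression, so the error originates in Step 2.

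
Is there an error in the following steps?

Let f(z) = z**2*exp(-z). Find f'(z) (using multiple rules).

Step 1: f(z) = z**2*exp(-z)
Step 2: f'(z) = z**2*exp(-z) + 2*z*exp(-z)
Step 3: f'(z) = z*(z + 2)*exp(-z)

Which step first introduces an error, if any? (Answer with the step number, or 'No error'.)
Step 2

Step 2 is incorrect due to a sign flip.
The step shows: z**2*exp(-z) + 2*z*exp(-z)
The correct value should be: -z**2*exp(-z) + 2*z*exp(-z)

Explanation: The sign of one term was flipped: the term -z**2*exp(-z) was incorrectly written as z**2*exp(-z)
The later steps are derived from this incorrect expression, so the error originates in Step 2.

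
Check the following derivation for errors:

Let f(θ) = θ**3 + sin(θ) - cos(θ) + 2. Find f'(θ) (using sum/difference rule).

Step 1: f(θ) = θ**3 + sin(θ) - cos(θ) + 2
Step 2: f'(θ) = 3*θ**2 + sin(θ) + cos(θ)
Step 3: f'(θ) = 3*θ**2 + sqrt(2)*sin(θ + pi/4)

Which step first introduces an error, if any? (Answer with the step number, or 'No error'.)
No error

All steps in this derivation are correct.
The final answer f'(θ) = 3*θ**2 + sqrt(2)*sin(θ + pi/4) is valid.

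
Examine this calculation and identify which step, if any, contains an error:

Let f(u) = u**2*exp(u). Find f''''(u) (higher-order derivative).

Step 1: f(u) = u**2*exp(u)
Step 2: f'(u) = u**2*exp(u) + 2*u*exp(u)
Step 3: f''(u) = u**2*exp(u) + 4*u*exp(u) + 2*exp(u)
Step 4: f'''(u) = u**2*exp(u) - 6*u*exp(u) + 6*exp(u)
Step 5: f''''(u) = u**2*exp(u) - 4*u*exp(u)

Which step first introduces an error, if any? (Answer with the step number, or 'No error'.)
Step 4

Step 4 is incorrect due to a sign flip.
The step shows: u**2*exp(u) - 6*u*exp(u) + 6*exp(u)
The correct value should be: u**2*exp(u) + 6*u*exp(u) + 6*exp(u)

Explanation: The sign of one term was flipped: the term 6*u*exp(u) was incorrectly written as -6*u*exp(u)
The later steps are derived from this incorrect expression, so the error originates in Step 4.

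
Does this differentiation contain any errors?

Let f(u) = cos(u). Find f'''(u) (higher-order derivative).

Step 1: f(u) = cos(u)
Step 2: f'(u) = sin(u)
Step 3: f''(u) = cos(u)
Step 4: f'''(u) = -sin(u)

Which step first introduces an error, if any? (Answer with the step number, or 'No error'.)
Step 2

Step 2 is incorrect due to a sign flip.
The step shows: sin(u)
The correct value should be: -sin(u)

Explanation: The sign of the whole expression was flipped: the term -sin(u) was incorrectly written as sin(u)
The later steps are derived from this incorrect expression, so the error originates in Step 2.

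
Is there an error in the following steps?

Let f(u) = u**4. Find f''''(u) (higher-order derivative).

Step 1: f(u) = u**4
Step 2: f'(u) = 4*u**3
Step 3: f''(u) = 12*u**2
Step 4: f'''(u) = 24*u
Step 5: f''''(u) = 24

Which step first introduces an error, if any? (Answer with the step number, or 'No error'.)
No error

All steps in this derivation are correct.
The final answer f''''(u) = 24 is valid.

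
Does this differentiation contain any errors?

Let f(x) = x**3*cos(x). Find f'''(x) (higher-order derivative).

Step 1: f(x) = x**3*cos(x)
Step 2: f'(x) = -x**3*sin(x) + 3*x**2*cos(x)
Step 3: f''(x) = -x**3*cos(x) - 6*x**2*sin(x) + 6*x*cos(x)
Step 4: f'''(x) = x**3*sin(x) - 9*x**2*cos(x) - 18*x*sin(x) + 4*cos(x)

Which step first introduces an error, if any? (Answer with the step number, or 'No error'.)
Step 4

Step 4 is incorrect due to a wrong coefficient.
The step shows: x**3*sin(x) - 9*x**2*cos(x) - 18*x*sin(x) + 4*cos(x)
The correct value should be: x**3*sin(x) - 9*x**2*cos(x) - 18*x*sin(x) + 6*cos(x)

Explanation: The coefficient 6 was incorrectly written as 4: the term 6*cos(x) was incorrectly written as 4*cos(x)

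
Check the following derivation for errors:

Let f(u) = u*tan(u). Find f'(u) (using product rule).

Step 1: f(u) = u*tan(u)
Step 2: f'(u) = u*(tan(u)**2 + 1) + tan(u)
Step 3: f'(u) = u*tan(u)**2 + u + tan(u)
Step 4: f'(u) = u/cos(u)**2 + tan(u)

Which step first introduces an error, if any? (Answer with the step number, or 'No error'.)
No error

All steps in this derivation are correct.
The final answer f'(u) = u/cos(u)**2 + tan(u) is valid.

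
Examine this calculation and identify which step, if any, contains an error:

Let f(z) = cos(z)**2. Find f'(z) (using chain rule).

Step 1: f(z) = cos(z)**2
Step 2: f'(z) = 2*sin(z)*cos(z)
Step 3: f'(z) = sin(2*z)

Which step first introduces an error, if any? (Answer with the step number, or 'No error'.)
Step 2

Step 2 is incorrect due to a sign flip.
The step shows: 2*sin(z)*cos(z)
The correct value should be: -2*sin(z)*cos(z)

Explanation: The sign of the whole expression was flipped: the term -2*sin(z)*cos(z) was incorrectly written as 2*sin(z)*cos(z)
The later steps are derived from this incorrect expression, so the error originates in Step 2.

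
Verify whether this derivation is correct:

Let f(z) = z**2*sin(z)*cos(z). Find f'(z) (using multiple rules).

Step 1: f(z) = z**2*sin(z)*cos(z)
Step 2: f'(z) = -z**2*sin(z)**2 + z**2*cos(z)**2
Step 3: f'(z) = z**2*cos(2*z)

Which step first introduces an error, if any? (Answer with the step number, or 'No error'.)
Step 2

Step 2 is incorrect due to a dropped term.
The step shows: -z**2*sin(z)**2 + z**2*cos(z)**2
The correct value should be: -z**2*sin(z)**2 + z**2*cos(z)**2 + 2*z*sin(z)*cos(z)

Explanation: A term was dropped: the term 2*z*sin(z)*cos(z) was incorrectly omitted
The later steps are derived from this incorrect expression, so the error originates in Step 2.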